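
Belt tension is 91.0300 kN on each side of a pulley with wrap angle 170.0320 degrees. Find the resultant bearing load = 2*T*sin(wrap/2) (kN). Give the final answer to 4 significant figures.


F = 2 * 91.0300 * sin(170.0320/2 deg)
F = 181.4 kN


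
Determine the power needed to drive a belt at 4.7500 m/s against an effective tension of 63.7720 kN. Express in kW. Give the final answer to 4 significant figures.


P = Te * v = 63.7720 * 4.7500
P = 302.9 kW


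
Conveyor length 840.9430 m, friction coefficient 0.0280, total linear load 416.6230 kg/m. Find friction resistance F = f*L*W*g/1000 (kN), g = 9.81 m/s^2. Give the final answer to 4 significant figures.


F = 0.0280 * 840.9430 * 416.6230 * 9.81 / 1000
F = 96.24 kN


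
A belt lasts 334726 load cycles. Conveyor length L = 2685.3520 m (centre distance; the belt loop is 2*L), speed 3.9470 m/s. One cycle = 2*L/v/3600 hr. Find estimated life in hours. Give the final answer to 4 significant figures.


cycle_time = 2 * 2685.3520 / 3.9470 / 3600 = 0.377974 hr
life = 334726 * 0.377974 = 126500 hours


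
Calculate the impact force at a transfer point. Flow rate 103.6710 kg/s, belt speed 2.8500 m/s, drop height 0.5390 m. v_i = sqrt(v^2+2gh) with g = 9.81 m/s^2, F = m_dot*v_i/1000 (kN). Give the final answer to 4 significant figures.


v_i = sqrt(2.8500^2 + 2*9.81*0.5390) = 4.32408 m/s
F = 103.6710 * 4.32408 / 1000
F = 0.4483 kN


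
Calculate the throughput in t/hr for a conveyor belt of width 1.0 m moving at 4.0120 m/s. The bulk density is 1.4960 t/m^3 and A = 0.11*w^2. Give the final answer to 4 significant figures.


A = 0.11 * 1.0^2 = 0.11 m^2
C = 0.11 * 4.0120 * 1.4960 * 3600
C = 2377 t/hr


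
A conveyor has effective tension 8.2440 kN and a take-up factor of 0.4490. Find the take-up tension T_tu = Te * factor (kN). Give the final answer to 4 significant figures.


T_tu = 8.2440 * 0.4490
T_tu = 3.702 kN


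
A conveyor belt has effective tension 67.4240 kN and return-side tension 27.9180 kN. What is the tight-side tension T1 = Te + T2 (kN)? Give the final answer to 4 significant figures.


T1 = Te + T2 = 67.4240 + 27.9180
T1 = 95.34 kN


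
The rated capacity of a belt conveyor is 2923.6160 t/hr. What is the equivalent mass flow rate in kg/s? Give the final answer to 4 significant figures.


m_dot = 2923.6160 * 1000 / 3600
m_dot = 812.1 kg/s


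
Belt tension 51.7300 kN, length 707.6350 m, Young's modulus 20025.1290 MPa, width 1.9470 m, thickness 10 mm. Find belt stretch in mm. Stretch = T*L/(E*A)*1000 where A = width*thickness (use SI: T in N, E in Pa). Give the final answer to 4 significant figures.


A = 1.9470 * 0.01 = 0.01947 m^2
Stretch = 51.7300*1000 * 707.6350 / (20025.1290e6 * 0.01947) * 1000
Stretch = 93.89 mm


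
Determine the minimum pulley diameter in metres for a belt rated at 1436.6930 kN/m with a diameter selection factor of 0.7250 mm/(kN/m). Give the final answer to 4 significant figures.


D = 1436.6930 * 0.7250 / 1000
D = 1.042 m


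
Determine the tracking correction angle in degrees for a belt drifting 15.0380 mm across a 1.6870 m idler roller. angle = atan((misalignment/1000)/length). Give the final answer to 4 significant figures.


misalign_m = 15.0380 / 1000 = 0.015038 m
angle = atan(0.015038 / 1.6870)
angle = 0.5107 deg


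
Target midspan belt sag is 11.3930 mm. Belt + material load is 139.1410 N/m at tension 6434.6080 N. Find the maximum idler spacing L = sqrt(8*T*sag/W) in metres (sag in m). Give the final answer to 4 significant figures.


sag = 11.3930/1000 = 0.011393 m
L = sqrt(8 * 6434.6080 * 0.011393 / 139.1410)
L = 2.053 m


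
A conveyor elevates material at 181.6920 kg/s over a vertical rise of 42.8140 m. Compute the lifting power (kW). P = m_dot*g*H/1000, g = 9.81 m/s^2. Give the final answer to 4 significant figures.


P = 181.6920 * 9.81 * 42.8140 / 1000
P = 76.31 kW


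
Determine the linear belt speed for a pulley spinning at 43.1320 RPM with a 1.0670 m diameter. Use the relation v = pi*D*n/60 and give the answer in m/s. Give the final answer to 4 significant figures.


v = pi * 1.0670 * 43.1320 / 60
v = 2.410 m/s


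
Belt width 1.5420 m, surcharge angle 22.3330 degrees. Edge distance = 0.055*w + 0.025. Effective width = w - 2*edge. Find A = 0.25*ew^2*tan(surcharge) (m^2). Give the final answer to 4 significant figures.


edge = 0.055*1.5420 + 0.025 = 0.10981 m
ew = 1.5420 - 2*0.10981 = 1.32238 m
A = 0.25 * 1.32238^2 * tan(22.3330 deg)
A = 0.1796 m^2


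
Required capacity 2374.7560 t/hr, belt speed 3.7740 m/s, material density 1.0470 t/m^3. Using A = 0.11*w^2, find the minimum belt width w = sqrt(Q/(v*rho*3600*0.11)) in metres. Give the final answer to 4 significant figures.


A_req = 2374.7560 / (3.7740 * 1.0470 * 3600) = 0.166943 m^2
w = sqrt(0.166943 / 0.11)
w = 1.232 m


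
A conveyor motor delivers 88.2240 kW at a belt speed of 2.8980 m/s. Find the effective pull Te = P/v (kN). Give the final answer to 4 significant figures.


Te = P / v = 88.2240 / 2.8980
Te = 30.44 kN


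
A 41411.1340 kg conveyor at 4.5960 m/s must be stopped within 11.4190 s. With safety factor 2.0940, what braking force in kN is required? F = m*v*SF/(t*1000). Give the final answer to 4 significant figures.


F = 41411.1340 * 4.5960 / 11.4190 * 2.0940 / 1000
F = 34.90 kN


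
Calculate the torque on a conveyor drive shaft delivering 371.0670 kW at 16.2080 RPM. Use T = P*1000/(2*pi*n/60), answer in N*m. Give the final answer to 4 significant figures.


omega = 2*pi*16.2080/60 = 1.6973 rad/s
T = 371.0670*1000 / 1.6973
T = 218600 N*m


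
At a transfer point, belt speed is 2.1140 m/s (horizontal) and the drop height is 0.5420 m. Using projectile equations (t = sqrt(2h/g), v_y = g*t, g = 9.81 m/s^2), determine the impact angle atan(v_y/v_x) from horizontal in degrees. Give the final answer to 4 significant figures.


t = sqrt(2*0.5420/9.81) = 0.332415 s
v_y = 9.81 * 0.332415 = 3.26099 m/s
angle = atan(3.26099 / 2.1140) = 57.05 deg


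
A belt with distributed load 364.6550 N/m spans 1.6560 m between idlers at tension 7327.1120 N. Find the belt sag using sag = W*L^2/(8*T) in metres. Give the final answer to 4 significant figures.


sag = 364.6550 * 1.6560^2 / (8 * 7327.1120)
sag = 0.01706 m


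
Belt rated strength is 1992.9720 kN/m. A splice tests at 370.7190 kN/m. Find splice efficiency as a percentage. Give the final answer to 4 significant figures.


Eff = 370.7190 / 1992.9720 * 100
Eff = 18.60 %


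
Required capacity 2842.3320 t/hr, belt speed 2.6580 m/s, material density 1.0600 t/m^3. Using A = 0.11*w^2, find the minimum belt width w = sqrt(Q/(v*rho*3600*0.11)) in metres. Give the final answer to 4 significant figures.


A_req = 2842.3320 / (2.6580 * 1.0600 * 3600) = 0.280228 m^2
w = sqrt(0.280228 / 0.11)
w = 1.596 m


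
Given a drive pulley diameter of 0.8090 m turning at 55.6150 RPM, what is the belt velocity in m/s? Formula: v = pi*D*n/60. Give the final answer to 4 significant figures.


v = pi * 0.8090 * 55.6150 / 60
v = 2.356 m/s


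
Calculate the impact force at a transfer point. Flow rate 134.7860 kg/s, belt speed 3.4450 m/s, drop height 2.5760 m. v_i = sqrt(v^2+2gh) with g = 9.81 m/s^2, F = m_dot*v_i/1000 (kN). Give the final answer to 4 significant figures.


v_i = sqrt(3.4450^2 + 2*9.81*2.5760) = 7.89995 m/s
F = 134.7860 * 7.89995 / 1000
F = 1.065 kN


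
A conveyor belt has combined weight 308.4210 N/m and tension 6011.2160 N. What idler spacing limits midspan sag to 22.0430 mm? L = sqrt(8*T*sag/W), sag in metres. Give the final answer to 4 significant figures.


sag = 22.0430/1000 = 0.022043 m
L = sqrt(8 * 6011.2160 * 0.022043 / 308.4210)
L = 1.854 m


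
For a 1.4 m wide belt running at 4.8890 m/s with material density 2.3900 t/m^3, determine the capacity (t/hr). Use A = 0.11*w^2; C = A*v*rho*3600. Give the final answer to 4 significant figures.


A = 0.11 * 1.4^2 = 0.2156 m^2
C = 0.2156 * 4.8890 * 2.3900 * 3600
C = 9069 t/hr


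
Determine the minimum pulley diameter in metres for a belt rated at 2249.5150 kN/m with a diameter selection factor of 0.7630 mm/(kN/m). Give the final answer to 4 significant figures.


D = 2249.5150 * 0.7630 / 1000
D = 1.716 m


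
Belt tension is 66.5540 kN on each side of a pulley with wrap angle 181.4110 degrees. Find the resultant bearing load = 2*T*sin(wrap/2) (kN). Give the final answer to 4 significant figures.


F = 2 * 66.5540 * sin(181.4110/2 deg)
F = 133.1 kN


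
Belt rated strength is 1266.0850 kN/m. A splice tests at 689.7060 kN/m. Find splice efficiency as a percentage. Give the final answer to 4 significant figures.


Eff = 689.7060 / 1266.0850 * 100
Eff = 54.48 %


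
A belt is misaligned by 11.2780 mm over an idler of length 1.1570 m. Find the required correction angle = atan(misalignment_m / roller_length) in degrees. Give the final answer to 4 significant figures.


misalign_m = 11.2780 / 1000 = 0.011278 m
angle = atan(0.011278 / 1.1570)
angle = 0.5585 deg


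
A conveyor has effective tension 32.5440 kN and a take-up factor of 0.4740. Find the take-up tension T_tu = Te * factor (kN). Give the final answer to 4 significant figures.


T_tu = 32.5440 * 0.4740
T_tu = 15.43 kN


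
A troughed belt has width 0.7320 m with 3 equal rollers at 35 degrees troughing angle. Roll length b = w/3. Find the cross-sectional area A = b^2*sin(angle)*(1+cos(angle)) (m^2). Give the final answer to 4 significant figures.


b = 0.7320/3 = 0.244 m
A = 0.244^2 * sin(35 deg) * (1 + cos(35 deg))
A = 0.06212 m^2


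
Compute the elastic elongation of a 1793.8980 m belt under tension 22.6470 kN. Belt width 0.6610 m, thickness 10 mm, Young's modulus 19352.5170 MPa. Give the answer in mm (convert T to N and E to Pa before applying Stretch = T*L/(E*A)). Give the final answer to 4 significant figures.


A = 0.6610 * 0.01 = 0.00661 m^2
Stretch = 22.6470*1000 * 1793.8980 / (19352.5170e6 * 0.00661) * 1000
Stretch = 317.6 mm


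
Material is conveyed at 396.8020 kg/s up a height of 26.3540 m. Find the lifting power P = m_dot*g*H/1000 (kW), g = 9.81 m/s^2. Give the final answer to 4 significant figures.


P = 396.8020 * 9.81 * 26.3540 / 1000
P = 102.6 kW


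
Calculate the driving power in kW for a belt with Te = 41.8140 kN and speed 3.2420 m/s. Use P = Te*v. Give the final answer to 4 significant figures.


P = Te * v = 41.8140 * 3.2420
P = 135.6 kW


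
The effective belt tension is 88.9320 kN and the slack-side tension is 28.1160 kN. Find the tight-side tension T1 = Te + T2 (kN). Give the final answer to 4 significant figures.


T1 = Te + T2 = 88.9320 + 28.1160
T1 = 117.0 kN


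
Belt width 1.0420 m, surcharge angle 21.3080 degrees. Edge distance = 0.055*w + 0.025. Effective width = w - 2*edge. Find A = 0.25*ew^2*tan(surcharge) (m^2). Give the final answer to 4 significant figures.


edge = 0.055*1.0420 + 0.025 = 0.08231 m
ew = 1.0420 - 2*0.08231 = 0.87738 m
A = 0.25 * 0.87738^2 * tan(21.3080 deg)
A = 0.07506 m^2


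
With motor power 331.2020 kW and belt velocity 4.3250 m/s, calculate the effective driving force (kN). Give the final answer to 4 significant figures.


Te = P / v = 331.2020 / 4.3250
Te = 76.58 kN


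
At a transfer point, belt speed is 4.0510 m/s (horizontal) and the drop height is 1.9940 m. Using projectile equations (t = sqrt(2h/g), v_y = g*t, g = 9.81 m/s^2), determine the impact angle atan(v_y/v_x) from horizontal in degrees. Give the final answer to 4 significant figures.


t = sqrt(2*1.9940/9.81) = 0.637592 s
v_y = 9.81 * 0.637592 = 6.25478 m/s
angle = atan(6.25478 / 4.0510) = 57.07 deg


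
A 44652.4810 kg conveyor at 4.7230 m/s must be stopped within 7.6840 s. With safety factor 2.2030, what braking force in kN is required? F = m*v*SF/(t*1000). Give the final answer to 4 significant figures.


F = 44652.4810 * 4.7230 / 7.6840 * 2.2030 / 1000
F = 60.46 kN


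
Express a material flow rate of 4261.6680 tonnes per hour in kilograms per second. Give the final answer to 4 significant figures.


m_dot = 4261.6680 * 1000 / 3600
m_dot = 1184 kg/s


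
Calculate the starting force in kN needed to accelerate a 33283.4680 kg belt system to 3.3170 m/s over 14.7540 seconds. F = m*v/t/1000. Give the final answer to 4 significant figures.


F = 33283.4680 * 3.3170 / 14.7540 / 1000
F = 7.483 kN


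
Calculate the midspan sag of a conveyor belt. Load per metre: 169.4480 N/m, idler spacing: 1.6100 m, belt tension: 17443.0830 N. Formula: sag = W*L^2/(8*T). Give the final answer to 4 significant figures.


sag = 169.4480 * 1.6100^2 / (8 * 17443.0830)
sag = 0.003148 m


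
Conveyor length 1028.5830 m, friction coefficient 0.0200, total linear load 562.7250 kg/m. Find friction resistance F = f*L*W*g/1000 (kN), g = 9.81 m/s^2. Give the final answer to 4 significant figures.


F = 0.0200 * 1028.5830 * 562.7250 * 9.81 / 1000
F = 113.6 kN


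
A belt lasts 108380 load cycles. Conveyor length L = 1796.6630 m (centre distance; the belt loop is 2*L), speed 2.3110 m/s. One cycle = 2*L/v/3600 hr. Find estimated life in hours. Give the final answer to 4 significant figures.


cycle_time = 2 * 1796.6630 / 2.3110 / 3600 = 0.431911 hr
life = 108380 * 0.431911 = 46810 hours


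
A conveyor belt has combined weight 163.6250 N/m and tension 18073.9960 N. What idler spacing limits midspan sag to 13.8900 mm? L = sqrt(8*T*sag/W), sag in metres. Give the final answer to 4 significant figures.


sag = 13.8900/1000 = 0.013890 m
L = sqrt(8 * 18073.9960 * 0.013890 / 163.6250)
L = 3.503 m


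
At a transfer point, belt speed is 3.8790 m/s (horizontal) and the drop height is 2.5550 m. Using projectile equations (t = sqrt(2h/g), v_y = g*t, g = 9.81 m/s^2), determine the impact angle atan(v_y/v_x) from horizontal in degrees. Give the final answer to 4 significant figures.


t = sqrt(2*2.5550/9.81) = 0.721732 s
v_y = 9.81 * 0.721732 = 7.08019 m/s
angle = atan(7.08019 / 3.8790) = 61.28 deg


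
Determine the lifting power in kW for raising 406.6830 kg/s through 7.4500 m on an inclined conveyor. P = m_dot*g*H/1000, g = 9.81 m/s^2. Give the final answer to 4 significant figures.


P = 406.6830 * 9.81 * 7.4500 / 1000
P = 29.72 kW


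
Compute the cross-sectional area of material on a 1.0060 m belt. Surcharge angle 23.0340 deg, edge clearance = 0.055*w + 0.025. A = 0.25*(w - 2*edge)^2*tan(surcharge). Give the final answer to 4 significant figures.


edge = 0.055*1.0060 + 0.025 = 0.08033 m
ew = 1.0060 - 2*0.08033 = 0.84534 m
A = 0.25 * 0.84534^2 * tan(23.0340 deg)
A = 0.07596 m^2


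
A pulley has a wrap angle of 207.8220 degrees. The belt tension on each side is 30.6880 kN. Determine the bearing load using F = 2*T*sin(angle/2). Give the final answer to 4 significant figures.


F = 2 * 30.6880 * sin(207.8220/2 deg)
F = 59.58 kN


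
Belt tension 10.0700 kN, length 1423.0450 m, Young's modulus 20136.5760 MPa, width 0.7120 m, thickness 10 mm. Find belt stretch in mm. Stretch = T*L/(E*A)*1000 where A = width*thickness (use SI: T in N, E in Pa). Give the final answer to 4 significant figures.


A = 0.7120 * 0.01 = 0.00712 m^2
Stretch = 10.0700*1000 * 1423.0450 / (20136.5760e6 * 0.00712) * 1000
Stretch = 99.95 mm


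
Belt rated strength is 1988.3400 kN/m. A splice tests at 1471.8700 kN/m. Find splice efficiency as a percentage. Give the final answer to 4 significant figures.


Eff = 1471.8700 / 1988.3400 * 100
Eff = 74.03 %


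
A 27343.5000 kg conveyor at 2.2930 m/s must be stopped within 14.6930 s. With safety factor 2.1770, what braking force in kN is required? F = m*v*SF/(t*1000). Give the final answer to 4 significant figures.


F = 27343.5000 * 2.2930 / 14.6930 * 2.1770 / 1000
F = 9.290 kN


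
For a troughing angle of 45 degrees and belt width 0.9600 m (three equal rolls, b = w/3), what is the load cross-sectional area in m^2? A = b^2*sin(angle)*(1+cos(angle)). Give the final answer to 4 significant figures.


b = 0.9600/3 = 0.32 m
A = 0.32^2 * sin(45 deg) * (1 + cos(45 deg))
A = 0.1236 m^2


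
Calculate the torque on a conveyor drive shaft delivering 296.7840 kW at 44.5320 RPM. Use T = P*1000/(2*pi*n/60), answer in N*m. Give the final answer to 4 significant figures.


omega = 2*pi*44.5320/60 = 4.66338 rad/s
T = 296.7840*1000 / 4.66338
T = 63640 N*m


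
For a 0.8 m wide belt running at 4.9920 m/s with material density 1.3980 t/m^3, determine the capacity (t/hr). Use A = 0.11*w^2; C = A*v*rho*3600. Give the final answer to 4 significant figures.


A = 0.11 * 0.8^2 = 0.0704 m^2
C = 0.0704 * 4.9920 * 1.3980 * 3600
C = 1769 t/hr


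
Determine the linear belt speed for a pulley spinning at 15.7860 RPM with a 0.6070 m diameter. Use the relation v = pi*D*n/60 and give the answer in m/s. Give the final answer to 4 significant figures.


v = pi * 0.6070 * 15.7860 / 60
v = 0.5017 m/s


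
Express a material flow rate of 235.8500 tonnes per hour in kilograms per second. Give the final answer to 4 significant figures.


m_dot = 235.8500 * 1000 / 3600
m_dot = 65.51 kg/s


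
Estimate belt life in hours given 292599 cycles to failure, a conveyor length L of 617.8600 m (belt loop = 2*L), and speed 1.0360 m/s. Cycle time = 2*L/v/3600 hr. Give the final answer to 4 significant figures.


cycle_time = 2 * 617.8600 / 1.0360 / 3600 = 0.331328 hr
life = 292599 * 0.331328 = 96950 hours


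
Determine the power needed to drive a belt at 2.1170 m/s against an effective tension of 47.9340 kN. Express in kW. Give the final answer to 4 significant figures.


P = Te * v = 47.9340 * 2.1170
P = 101.5 kW


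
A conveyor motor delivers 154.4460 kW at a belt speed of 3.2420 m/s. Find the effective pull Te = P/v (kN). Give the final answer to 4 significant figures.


Te = P / v = 154.4460 / 3.2420
Te = 47.64 kN


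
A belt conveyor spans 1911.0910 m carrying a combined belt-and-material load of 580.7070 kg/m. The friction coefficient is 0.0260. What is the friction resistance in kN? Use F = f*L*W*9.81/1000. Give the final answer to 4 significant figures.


F = 0.0260 * 1911.0910 * 580.7070 * 9.81 / 1000
F = 283.1 kN


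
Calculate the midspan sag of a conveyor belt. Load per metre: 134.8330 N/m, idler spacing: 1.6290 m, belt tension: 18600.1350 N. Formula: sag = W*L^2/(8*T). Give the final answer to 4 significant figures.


sag = 134.8330 * 1.6290^2 / (8 * 18600.1350)
sag = 0.002405 m


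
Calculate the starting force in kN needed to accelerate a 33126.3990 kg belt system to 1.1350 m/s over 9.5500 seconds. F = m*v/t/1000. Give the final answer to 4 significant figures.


F = 33126.3990 * 1.1350 / 9.5500 / 1000
F = 3.937 kN


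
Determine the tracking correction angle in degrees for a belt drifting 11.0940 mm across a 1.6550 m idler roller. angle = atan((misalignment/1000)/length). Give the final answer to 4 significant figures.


misalign_m = 11.0940 / 1000 = 0.011094 m
angle = atan(0.011094 / 1.6550)
angle = 0.3841 deg


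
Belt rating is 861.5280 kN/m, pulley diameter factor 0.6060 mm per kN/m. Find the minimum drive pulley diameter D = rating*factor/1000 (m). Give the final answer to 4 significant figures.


D = 861.5280 * 0.6060 / 1000
D = 0.5221 m


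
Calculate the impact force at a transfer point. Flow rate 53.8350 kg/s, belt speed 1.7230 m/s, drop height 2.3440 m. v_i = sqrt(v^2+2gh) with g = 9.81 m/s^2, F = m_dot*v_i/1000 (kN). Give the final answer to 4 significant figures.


v_i = sqrt(1.7230^2 + 2*9.81*2.3440) = 6.997 m/s
F = 53.8350 * 6.997 / 1000
F = 0.3767 kN


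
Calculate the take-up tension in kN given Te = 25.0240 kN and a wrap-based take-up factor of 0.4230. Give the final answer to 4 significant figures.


T_tu = 25.0240 * 0.4230
T_tu = 10.59 kN


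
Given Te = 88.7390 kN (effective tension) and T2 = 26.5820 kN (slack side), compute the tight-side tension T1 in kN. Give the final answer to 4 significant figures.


T1 = Te + T2 = 88.7390 + 26.5820
T1 = 115.3 kN


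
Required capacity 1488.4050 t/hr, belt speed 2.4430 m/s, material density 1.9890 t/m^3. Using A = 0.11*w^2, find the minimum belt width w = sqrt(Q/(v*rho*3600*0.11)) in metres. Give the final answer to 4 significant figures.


A_req = 1488.4050 / (2.4430 * 1.9890 * 3600) = 0.0850864 m^2
w = sqrt(0.0850864 / 0.11)
w = 0.8795 m


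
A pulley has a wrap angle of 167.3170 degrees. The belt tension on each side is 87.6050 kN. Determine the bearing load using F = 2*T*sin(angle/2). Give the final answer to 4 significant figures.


F = 2 * 87.6050 * sin(167.3170/2 deg)
F = 174.1 kN


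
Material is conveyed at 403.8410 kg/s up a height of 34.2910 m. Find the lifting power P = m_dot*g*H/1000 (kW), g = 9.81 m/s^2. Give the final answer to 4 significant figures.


P = 403.8410 * 9.81 * 34.2910 / 1000
P = 135.8 kW


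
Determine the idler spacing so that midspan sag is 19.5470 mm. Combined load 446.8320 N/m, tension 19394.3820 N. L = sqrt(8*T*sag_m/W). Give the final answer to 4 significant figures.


sag = 19.5470/1000 = 0.019547 m
L = sqrt(8 * 19394.3820 * 0.019547 / 446.8320)
L = 2.605 m


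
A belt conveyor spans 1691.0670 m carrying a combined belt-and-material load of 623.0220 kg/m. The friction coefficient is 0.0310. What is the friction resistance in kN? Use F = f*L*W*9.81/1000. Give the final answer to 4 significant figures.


F = 0.0310 * 1691.0670 * 623.0220 * 9.81 / 1000
F = 320.4 kN


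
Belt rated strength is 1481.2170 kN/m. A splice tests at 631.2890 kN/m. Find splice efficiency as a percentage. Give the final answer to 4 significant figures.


Eff = 631.2890 / 1481.2170 * 100
Eff = 42.62 %


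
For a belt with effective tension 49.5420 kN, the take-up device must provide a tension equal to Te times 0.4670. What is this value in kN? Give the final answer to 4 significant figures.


T_tu = 49.5420 * 0.4670
T_tu = 23.14 kN


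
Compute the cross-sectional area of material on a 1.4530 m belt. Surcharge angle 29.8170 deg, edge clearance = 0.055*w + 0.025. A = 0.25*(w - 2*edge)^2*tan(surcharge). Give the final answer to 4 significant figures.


edge = 0.055*1.4530 + 0.025 = 0.104915 m
ew = 1.4530 - 2*0.104915 = 1.24317 m
A = 0.25 * 1.24317^2 * tan(29.8170 deg)
A = 0.2214 m^2


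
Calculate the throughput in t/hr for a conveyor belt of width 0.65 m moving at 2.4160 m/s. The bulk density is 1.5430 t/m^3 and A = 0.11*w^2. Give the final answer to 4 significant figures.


A = 0.11 * 0.65^2 = 0.046475 m^2
C = 0.046475 * 2.4160 * 1.5430 * 3600
C = 623.7 t/hr


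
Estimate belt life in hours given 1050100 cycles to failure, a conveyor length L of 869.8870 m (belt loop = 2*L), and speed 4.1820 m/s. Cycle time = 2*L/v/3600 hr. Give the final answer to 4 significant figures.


cycle_time = 2 * 869.8870 / 4.1820 / 3600 = 0.11556 hr
life = 1050100 * 0.11556 = 121300 hours


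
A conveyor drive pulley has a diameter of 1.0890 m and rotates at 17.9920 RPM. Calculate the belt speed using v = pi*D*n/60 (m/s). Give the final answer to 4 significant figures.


v = pi * 1.0890 * 17.9920 / 60
v = 1.026 m/s


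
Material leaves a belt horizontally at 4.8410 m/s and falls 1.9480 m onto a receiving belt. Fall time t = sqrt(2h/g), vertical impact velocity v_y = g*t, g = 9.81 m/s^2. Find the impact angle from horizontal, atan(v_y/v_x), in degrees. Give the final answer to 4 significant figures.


t = sqrt(2*1.9480/9.81) = 0.630195 s
v_y = 9.81 * 0.630195 = 6.18221 m/s
angle = atan(6.18221 / 4.8410) = 51.94 deg


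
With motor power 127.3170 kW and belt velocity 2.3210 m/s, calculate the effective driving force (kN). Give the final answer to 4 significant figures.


Te = P / v = 127.3170 / 2.3210
Te = 54.85 kN


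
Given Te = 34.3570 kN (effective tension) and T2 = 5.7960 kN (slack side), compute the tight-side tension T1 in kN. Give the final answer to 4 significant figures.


T1 = Te + T2 = 34.3570 + 5.7960
T1 = 40.15 kN


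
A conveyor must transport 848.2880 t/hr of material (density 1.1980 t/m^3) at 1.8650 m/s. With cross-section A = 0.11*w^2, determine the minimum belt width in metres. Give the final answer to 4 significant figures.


A_req = 848.2880 / (1.8650 * 1.1980 * 3600) = 0.105464 m^2
w = sqrt(0.105464 / 0.11)
w = 0.9792 m


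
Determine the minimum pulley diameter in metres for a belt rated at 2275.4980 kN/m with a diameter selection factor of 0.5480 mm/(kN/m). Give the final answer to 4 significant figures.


D = 2275.4980 * 0.5480 / 1000
D = 1.247 m


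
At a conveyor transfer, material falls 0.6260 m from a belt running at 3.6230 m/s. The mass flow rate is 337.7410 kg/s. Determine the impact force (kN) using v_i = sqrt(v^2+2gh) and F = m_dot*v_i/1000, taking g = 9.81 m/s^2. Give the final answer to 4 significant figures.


v_i = sqrt(3.6230^2 + 2*9.81*0.6260) = 5.04066 m/s
F = 337.7410 * 5.04066 / 1000
F = 1.702 kN


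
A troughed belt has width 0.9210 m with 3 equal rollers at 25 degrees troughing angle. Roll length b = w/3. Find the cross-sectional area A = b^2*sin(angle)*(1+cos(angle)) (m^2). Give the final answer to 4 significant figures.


b = 0.9210/3 = 0.307 m
A = 0.307^2 * sin(25 deg) * (1 + cos(25 deg))
A = 0.07593 m^2


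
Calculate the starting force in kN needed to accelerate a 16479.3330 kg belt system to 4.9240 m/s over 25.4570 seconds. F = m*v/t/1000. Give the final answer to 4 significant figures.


F = 16479.3330 * 4.9240 / 25.4570 / 1000
F = 3.188 kN


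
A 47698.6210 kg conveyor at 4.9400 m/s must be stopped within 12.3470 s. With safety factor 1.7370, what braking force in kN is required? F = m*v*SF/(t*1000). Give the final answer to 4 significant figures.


F = 47698.6210 * 4.9400 / 12.3470 * 1.7370 / 1000
F = 33.15 kN


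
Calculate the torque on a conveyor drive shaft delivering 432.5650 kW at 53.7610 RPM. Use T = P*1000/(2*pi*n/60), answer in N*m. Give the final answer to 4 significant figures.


omega = 2*pi*53.7610/60 = 5.62984 rad/s
T = 432.5650*1000 / 5.62984
T = 76830 N*m


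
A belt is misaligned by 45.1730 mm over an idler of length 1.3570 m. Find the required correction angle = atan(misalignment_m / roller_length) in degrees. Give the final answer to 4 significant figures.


misalign_m = 45.1730 / 1000 = 0.045173 m
angle = atan(0.045173 / 1.3570)
angle = 1.907 deg


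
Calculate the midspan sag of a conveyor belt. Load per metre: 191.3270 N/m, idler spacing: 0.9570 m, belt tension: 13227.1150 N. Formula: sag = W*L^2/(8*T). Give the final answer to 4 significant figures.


sag = 191.3270 * 0.9570^2 / (8 * 13227.1150)
sag = 0.001656 m


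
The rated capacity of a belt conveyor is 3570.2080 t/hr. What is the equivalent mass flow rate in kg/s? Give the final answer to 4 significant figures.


m_dot = 3570.2080 * 1000 / 3600
m_dot = 991.7 kg/s


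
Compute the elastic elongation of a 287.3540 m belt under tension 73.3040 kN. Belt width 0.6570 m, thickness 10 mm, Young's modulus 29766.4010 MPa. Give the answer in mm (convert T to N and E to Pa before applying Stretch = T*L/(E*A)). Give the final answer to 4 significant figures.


A = 0.6570 * 0.01 = 0.00657 m^2
Stretch = 73.3040*1000 * 287.3540 / (29766.4010e6 * 0.00657) * 1000
Stretch = 107.7 mm


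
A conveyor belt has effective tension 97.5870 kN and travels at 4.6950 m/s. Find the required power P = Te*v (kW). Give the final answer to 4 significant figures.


P = Te * v = 97.5870 * 4.6950
P = 458.2 kW


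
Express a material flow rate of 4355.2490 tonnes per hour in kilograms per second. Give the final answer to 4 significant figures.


m_dot = 4355.2490 * 1000 / 3600
m_dot = 1210 kg/s


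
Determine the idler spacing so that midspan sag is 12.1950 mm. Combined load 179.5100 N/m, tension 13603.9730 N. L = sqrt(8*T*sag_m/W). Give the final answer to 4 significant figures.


sag = 12.1950/1000 = 0.012195 m
L = sqrt(8 * 13603.9730 * 0.012195 / 179.5100)
L = 2.719 m


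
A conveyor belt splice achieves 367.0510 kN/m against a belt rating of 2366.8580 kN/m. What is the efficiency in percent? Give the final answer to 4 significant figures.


Eff = 367.0510 / 2366.8580 * 100
Eff = 15.51 %


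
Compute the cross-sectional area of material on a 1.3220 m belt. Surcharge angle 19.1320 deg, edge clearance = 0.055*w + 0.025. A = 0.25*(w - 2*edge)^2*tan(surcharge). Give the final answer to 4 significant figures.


edge = 0.055*1.3220 + 0.025 = 0.09771 m
ew = 1.3220 - 2*0.09771 = 1.12658 m
A = 0.25 * 1.12658^2 * tan(19.1320 deg)
A = 0.1101 m^2


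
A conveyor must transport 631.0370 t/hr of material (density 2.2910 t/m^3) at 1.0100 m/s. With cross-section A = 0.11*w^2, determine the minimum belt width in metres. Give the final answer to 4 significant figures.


A_req = 631.0370 / (1.0100 * 2.2910 * 3600) = 0.0757541 m^2
w = sqrt(0.0757541 / 0.11)
w = 0.8299 m


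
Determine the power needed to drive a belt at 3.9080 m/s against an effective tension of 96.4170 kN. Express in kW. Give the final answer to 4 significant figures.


P = Te * v = 96.4170 * 3.9080
P = 376.8 kW


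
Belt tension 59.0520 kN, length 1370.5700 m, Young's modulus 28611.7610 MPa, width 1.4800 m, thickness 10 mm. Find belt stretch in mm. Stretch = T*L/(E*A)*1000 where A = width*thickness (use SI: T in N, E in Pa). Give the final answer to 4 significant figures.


A = 1.4800 * 0.01 = 0.01480 m^2
Stretch = 59.0520*1000 * 1370.5700 / (28611.7610e6 * 0.01480) * 1000
Stretch = 191.1 mm


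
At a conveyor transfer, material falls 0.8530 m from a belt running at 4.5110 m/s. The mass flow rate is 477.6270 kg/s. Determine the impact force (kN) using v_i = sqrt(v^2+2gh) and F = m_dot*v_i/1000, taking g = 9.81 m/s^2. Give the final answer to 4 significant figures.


v_i = sqrt(4.5110^2 + 2*9.81*0.8530) = 6.08974 m/s
F = 477.6270 * 6.08974 / 1000
F = 2.909 kN


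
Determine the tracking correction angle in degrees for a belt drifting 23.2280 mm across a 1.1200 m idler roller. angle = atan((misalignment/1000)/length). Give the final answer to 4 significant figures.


misalign_m = 23.2280 / 1000 = 0.023228 m
angle = atan(0.023228 / 1.1200)
angle = 1.188 deg


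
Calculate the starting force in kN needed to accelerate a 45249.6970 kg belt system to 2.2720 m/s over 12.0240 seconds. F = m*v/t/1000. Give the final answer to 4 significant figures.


F = 45249.6970 * 2.2720 / 12.0240 / 1000
F = 8.550 kN


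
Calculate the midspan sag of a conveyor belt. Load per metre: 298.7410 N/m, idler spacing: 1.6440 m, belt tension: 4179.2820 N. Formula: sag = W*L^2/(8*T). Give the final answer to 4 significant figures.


sag = 298.7410 * 1.6440^2 / (8 * 4179.2820)
sag = 0.02415 m


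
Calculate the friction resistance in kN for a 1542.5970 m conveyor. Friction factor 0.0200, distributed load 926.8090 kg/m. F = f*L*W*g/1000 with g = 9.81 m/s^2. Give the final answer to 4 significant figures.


F = 0.0200 * 1542.5970 * 926.8090 * 9.81 / 1000
F = 280.5 kN


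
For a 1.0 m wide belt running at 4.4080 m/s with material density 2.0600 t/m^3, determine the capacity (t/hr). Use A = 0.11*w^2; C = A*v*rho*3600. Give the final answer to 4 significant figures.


A = 0.11 * 1.0^2 = 0.11 m^2
C = 0.11 * 4.4080 * 2.0600 * 3600
C = 3596 t/hr


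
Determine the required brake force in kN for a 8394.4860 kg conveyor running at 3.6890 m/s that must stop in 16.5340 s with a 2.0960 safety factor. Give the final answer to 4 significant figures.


F = 8394.4860 * 3.6890 / 16.5340 * 2.0960 / 1000
F = 3.926 kN


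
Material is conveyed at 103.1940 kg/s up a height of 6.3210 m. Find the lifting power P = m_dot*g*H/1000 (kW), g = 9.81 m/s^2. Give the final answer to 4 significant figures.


P = 103.1940 * 9.81 * 6.3210 / 1000
P = 6.399 kW


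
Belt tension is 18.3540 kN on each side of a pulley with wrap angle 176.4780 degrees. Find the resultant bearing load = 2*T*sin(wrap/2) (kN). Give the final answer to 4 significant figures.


F = 2 * 18.3540 * sin(176.4780/2 deg)
F = 36.69 kN


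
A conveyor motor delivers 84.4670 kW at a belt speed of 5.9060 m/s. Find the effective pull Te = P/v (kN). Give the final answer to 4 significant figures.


Te = P / v = 84.4670 / 5.9060
Te = 14.30 kN


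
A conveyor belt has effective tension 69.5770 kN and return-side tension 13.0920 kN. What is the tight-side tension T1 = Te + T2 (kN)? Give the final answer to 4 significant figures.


T1 = Te + T2 = 69.5770 + 13.0920
T1 = 82.67 kN


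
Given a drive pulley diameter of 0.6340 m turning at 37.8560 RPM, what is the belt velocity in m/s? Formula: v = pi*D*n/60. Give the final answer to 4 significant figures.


v = pi * 0.6340 * 37.8560 / 60
v = 1.257 m/s


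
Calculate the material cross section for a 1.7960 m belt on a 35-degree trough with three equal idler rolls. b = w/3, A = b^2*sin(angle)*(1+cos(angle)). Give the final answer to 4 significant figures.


b = 1.7960/3 = 0.598667 m
A = 0.598667^2 * sin(35 deg) * (1 + cos(35 deg))
A = 0.3740 m^2


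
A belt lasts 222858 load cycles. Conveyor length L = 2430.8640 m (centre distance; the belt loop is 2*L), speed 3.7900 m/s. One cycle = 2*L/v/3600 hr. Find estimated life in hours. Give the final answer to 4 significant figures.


cycle_time = 2 * 2430.8640 / 3.7900 / 3600 = 0.356327 hr
life = 222858 * 0.356327 = 79410 hours


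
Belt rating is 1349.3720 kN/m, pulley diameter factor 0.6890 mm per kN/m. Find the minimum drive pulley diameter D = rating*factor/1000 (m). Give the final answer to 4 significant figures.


D = 1349.3720 * 0.6890 / 1000
D = 0.9297 m


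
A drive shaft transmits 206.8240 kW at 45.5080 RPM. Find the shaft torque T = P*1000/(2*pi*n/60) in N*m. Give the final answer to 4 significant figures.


omega = 2*pi*45.5080/60 = 4.76559 rad/s
T = 206.8240*1000 / 4.76559
T = 43400 N*m


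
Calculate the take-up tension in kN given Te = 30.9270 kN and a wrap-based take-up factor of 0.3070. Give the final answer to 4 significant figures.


T_tu = 30.9270 * 0.3070
T_tu = 9.495 kN


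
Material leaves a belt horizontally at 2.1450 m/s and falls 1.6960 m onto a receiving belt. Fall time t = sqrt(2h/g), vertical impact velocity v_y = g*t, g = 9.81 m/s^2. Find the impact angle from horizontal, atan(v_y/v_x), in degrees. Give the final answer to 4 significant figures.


t = sqrt(2*1.6960/9.81) = 0.588022 s
v_y = 9.81 * 0.588022 = 5.7685 m/s
angle = atan(5.7685 / 2.1450) = 69.60 deg


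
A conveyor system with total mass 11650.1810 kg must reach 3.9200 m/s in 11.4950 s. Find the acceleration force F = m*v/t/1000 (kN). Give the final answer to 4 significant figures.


F = 11650.1810 * 3.9200 / 11.4950 / 1000
F = 3.973 kN


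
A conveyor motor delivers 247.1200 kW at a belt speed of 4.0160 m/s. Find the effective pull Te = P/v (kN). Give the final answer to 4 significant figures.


Te = P / v = 247.1200 / 4.0160
Te = 61.53 kN


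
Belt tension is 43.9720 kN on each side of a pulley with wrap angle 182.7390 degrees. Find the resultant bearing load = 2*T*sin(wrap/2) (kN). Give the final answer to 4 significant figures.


F = 2 * 43.9720 * sin(182.7390/2 deg)
F = 87.92 kN


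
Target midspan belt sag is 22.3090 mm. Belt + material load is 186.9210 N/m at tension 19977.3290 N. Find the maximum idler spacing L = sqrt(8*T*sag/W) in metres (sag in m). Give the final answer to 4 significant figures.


sag = 22.3090/1000 = 0.022309 m
L = sqrt(8 * 19977.3290 * 0.022309 / 186.9210)
L = 4.367 m


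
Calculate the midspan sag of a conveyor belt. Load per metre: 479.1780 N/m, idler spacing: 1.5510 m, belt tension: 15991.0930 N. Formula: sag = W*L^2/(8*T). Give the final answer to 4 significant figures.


sag = 479.1780 * 1.5510^2 / (8 * 15991.0930)
sag = 0.009011 m


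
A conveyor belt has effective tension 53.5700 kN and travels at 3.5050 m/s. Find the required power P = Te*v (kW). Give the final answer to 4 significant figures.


P = Te * v = 53.5700 * 3.5050
P = 187.8 kW


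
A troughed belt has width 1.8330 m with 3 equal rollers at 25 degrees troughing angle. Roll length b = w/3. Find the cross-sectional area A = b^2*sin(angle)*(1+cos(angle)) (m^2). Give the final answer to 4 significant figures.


b = 1.8330/3 = 0.611 m
A = 0.611^2 * sin(25 deg) * (1 + cos(25 deg))
A = 0.3008 m^2


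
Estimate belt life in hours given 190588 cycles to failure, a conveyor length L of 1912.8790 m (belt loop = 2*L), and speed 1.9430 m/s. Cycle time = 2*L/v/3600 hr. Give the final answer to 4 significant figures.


cycle_time = 2 * 1912.8790 / 1.9430 / 3600 = 0.546943 hr
life = 190588 * 0.546943 = 104200 hours


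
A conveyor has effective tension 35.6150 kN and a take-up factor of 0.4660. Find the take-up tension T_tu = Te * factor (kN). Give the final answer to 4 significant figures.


T_tu = 35.6150 * 0.4660
T_tu = 16.60 kN


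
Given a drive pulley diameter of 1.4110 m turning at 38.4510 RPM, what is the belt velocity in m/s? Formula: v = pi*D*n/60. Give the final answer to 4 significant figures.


v = pi * 1.4110 * 38.4510 / 60
v = 2.841 m/s


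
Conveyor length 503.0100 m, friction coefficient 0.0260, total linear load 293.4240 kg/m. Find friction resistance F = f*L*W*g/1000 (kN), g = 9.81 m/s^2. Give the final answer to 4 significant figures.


F = 0.0260 * 503.0100 * 293.4240 * 9.81 / 1000
F = 37.65 kN


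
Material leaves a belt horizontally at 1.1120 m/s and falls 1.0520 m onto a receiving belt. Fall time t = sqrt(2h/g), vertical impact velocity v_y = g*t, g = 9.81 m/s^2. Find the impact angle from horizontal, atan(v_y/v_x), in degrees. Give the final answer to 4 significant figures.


t = sqrt(2*1.0520/9.81) = 0.463114 s
v_y = 9.81 * 0.463114 = 4.54315 m/s
angle = atan(4.54315 / 1.1120) = 76.25 deg


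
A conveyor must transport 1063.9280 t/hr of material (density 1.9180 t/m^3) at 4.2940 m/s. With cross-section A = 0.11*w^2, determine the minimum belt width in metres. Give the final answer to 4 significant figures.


A_req = 1063.9280 / (4.2940 * 1.9180 * 3600) = 0.0358839 m^2
w = sqrt(0.0358839 / 0.11)
w = 0.5712 m


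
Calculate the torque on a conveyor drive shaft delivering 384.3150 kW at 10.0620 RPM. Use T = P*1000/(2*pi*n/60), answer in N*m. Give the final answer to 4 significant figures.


omega = 2*pi*10.0620/60 = 1.05369 rad/s
T = 384.3150*1000 / 1.05369
T = 364700 N*m


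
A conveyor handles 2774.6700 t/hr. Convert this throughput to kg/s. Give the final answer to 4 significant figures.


m_dot = 2774.6700 * 1000 / 3600
m_dot = 770.7 kg/s


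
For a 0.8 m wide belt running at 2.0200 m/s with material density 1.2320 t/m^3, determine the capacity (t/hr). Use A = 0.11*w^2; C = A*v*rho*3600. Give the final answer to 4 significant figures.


A = 0.11 * 0.8^2 = 0.0704 m^2
C = 0.0704 * 2.0200 * 1.2320 * 3600
C = 630.7 t/hr


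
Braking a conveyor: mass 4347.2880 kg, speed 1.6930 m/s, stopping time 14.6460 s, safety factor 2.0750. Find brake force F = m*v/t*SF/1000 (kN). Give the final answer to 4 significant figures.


F = 4347.2880 * 1.6930 / 14.6460 * 2.0750 / 1000
F = 1.043 kN


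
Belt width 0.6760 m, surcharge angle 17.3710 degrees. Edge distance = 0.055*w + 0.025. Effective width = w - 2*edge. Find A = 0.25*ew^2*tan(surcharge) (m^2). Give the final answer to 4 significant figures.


edge = 0.055*0.6760 + 0.025 = 0.06218 m
ew = 0.6760 - 2*0.06218 = 0.55164 m
A = 0.25 * 0.55164^2 * tan(17.3710 deg)
A = 0.02380 m^2


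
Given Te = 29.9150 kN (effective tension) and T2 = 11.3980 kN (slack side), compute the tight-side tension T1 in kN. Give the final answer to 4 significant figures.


T1 = Te + T2 = 29.9150 + 11.3980
T1 = 41.31 kN


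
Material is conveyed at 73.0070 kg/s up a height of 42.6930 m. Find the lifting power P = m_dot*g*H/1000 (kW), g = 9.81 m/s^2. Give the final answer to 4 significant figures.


P = 73.0070 * 9.81 * 42.6930 / 1000
P = 30.58 kW
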